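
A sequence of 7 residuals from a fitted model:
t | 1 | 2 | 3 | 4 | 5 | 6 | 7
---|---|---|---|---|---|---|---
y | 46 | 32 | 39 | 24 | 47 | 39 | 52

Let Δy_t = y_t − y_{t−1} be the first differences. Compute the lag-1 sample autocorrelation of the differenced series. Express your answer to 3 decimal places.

-0.688

First differences Δy: -14, 7, -15, 23, -8, 13
Mean of differences = 1.0000
Numerator Σ(Δy_t−Δȳ)(Δy_{t+1}−Δȳ) = -844.0000
Denominator Σ(Δy_t−Δȳ)² = 1226.0000
r_1(Δy) = -844.0000 / 1226.0000 = -0.688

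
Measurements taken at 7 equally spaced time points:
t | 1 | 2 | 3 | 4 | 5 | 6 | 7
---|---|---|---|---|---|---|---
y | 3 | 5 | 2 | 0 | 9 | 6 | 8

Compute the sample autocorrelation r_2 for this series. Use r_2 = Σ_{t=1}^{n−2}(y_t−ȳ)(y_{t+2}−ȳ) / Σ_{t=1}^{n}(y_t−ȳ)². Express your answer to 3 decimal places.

Mean ȳ = (3 + 5 + 2 + 0 + 9 + 6 + 8)/7 = 4.7143
Deviations from mean: -1.7143, 0.2857, -2.7143, -4.7143, 4.2857, 1.2857, 3.2857
Σ(y_t−ȳ)(y_{t+2}−ȳ) = (4.6531) + (-1.3469) + (-11.6327) + (-6.0612) + (14.0816) = -0.3061
Denominator Σ(y_t−ȳ)² = 63.4286
r_2 = -0.3061 / 63.4286 = -0.005

-0.005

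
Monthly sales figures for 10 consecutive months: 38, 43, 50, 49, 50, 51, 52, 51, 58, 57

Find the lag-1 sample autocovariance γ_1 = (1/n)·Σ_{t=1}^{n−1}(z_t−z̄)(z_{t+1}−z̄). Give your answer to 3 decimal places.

Mean z̄ = (38 + 43 + 50 + 49 + 50 + 51 + 52 + 51 + 58 + 57)/10 = 49.9000
Σ_{t=1}^{9}(z_t−z̄)(z_{t+1}−z̄) = 152.3900
γ_1 = 152.3900 / 10 = 15.239

15.239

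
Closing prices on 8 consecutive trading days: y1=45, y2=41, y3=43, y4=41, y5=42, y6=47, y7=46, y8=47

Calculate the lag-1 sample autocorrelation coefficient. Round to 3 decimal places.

0.326

Mean ȳ = (45 + 41 + 43 + 41 + 42 + 47 + 46 + 47)/8 = 44.0000
Deviations from mean: 1.0000, -3.0000, -1.0000, -3.0000, -2.0000, 3.0000, 2.0000, 3.0000
Numerator Σ_{t=1}^{7}(y_t−ȳ)(y_{t+1}−ȳ) = 15.0000
Denominator Σ(y_t−ȳ)² = 46.0000
r_1 = 15.0000 / 46.0000 = 0.326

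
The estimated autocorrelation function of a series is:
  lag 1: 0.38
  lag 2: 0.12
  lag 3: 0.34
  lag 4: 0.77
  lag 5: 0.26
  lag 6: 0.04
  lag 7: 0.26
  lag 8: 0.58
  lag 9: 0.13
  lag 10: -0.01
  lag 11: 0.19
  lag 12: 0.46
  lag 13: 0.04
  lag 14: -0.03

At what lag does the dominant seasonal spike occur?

4

The largest autocorrelation is r_4 = 0.77, with weaker echoes at lags 8 (0.58) and 12 (0.46); the remaining lags stay at or below 0.38. The elevated value at lag 1 (0.38), dropping to 0.12 at lag 2, reflects decaying short-term dependence rather than seasonality.
The dominant spike at lag 4 indicates a seasonal period of 4.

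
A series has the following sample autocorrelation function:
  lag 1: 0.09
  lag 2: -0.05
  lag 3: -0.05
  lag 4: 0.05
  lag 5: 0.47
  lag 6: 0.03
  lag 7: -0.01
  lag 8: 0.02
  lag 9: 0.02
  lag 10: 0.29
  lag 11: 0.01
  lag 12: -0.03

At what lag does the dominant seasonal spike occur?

The largest autocorrelation is r_5 = 0.47, with a weaker echo at lag 10 (0.29); the remaining lags stay at or below 0.09.
The dominant spike at lag 5 indicates a seasonal period of 5.

5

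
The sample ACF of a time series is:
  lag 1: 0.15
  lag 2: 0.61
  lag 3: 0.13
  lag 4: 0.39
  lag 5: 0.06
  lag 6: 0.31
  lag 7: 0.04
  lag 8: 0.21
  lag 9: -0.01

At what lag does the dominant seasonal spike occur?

2

The largest autocorrelation is r_2 = 0.61, with weaker echoes at lags 4 (0.39), 6 (0.31) and 8 (0.21); the remaining lags stay at or below 0.15.
The dominant spike at lag 2 indicates a seasonal period of 2.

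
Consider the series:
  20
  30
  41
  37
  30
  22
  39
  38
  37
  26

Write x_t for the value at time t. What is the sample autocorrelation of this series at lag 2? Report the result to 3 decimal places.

Mean x̄ = (20 + 30 + 41 + 37 + 30 + 22 + 39 + 38 + 37 + 26)/10 = 32.0000
Numerator Σ_{t=1}^{8}(x_t−x̄)(x_{t+2}−x̄) = -261.0000
Denominator Σ(x_t−x̄)² = 504.0000
r_2 = -261.0000 / 504.0000 = -0.518

-0.518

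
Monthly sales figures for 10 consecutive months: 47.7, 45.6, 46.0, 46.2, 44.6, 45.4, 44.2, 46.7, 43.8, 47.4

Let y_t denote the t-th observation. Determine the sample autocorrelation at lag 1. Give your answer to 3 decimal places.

Mean ȳ = (47.7 + 45.6 + 46.0 + 46.2 + 44.6 + 45.4 + 44.2 + 46.7 + 43.8 + 47.4)/10 = 45.7600
Numerator Σ_{t=1}^{9}(y_t−ȳ)(y_{t+1}−ȳ) = -6.2976
Denominator Σ(y_t−ȳ)² = 15.3640
r_1 = -6.2976 / 15.3640 = -0.410

-0.410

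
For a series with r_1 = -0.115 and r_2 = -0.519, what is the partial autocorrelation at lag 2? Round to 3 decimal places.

φ_{22} = (r_2 − r_1²) / (1 − r_1²)
r_1² = (-0.115)² = 0.013225
Numerator = -0.519 − 0.0132 = -0.5322; denominator = 1 − 0.0132 = 0.9868
φ_{22} = -0.5322 / 0.9868 = -0.539

-0.539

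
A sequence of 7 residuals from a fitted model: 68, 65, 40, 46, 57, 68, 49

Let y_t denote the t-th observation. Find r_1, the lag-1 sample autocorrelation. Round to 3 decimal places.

Mean ȳ = (68 + 65 + 40 + 46 + 57 + 68 + 49)/7 = 56.1429
Deviations from mean: 11.8571, 8.8571, -16.1429, -10.1429, 0.8571, 11.8571, -7.1429
Σ(y_t−ȳ)(y_{t+1}−ȳ) = (105.0204) + (-142.9796) + (163.7347) + (-8.6939) + (10.1633) + (-84.6939) = 42.5510
Denominator Σ(y_t−ȳ)² = 774.8571
r_1 = 42.5510 / 774.8571 = 0.055

0.055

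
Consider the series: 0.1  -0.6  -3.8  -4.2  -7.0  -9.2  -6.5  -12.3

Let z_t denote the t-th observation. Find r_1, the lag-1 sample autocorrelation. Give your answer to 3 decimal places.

0.422

Mean z̄ = (0.1 − 0.6 − 3.8 − 4.2 − 7.0 − 9.2 − 6.5 − 12.3)/8 = -5.4375
Deviations from mean: 5.5375, 4.8375, 1.6375, 1.2375, -1.5625, -3.7625, -1.0625, -6.8625
Numerator Σ_{t=1}^{7}(z_t−z̄)(z_{t+1}−z̄) = 51.9698
Denominator Σ(z_t−z̄)² = 123.0988
r_1 = 51.9698 / 123.0988 = 0.422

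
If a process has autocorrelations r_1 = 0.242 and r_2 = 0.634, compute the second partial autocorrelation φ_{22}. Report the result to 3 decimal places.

φ_{22} = (r_2 − r_1²) / (1 − r_1²)
r_1² = (0.242)² = 0.058564
Numerator = 0.634 − 0.0586 = 0.5754; denominator = 1 − 0.0586 = 0.9414
φ_{22} = 0.5754 / 0.9414 = 0.611

0.611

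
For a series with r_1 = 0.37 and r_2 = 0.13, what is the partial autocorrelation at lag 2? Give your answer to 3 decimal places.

-0.008

φ_{22} = (r_2 − r_1²) / (1 − r_1²)
r_1² = (0.37)² = 0.1369
Numerator = 0.13 − 0.1369 = -0.0069; denominator = 1 − 0.1369 = 0.8631
φ_{22} = -0.0069 / 0.8631 = -0.008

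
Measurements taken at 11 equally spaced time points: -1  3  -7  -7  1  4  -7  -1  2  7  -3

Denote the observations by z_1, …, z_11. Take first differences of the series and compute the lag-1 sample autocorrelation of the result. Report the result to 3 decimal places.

First differences Δz: 4, -10, 0, 8, 3, -11, 6, 3, 5, -10
Mean of differences = -0.2000
Numerator Σ(Δz_t−Δz̄)(Δz_{t+1}−Δz̄) = -131.2400
Denominator Σ(Δz_t−Δz̄)² = 479.6000
r_1(Δz) = -131.2400 / 479.6000 = -0.274

-0.274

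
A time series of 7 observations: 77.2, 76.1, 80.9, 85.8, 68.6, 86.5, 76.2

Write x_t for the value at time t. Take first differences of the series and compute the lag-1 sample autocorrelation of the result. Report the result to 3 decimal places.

First differences Δx: -1.1, 4.8, 4.9, -17.2, 17.9, -10.3
Mean of differences = -0.1667
Numerator Σ(Δx_t−Δx̄)(Δx_{t+1}−Δx̄) = -556.5844
Denominator Σ(Δx_t−Δx̄)² = 770.4333
r_1(Δx) = -556.5844 / 770.4333 = -0.722

-0.722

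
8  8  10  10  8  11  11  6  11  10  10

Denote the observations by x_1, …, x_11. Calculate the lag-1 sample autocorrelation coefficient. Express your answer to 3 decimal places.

Mean x̄ = (8 + 8 + 10 + 10 + 8 + 11 + 11 + 6 + 11 + 10 + 10)/11 = 9.3636
Numerator Σ_{t=1}^{10}(x_t−x̄)(x_{t+1}−x̄) = -8.5868
Denominator Σ(x_t−x̄)² = 26.5455
r_1 = -8.5868 / 26.5455 = -0.323

-0.323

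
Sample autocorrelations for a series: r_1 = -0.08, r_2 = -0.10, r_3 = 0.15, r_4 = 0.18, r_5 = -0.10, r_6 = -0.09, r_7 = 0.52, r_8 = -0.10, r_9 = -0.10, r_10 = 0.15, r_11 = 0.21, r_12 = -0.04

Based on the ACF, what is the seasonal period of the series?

The largest autocorrelation is r_7 = 0.52; the remaining lags stay at or below 0.21.
The dominant spike at lag 7 indicates a seasonal period of 7.

7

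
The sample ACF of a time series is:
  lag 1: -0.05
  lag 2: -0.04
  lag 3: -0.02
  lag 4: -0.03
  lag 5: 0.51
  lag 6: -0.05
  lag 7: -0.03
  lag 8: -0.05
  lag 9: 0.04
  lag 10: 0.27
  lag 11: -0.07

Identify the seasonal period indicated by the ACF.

The largest autocorrelation is r_5 = 0.51, with a weaker echo at lag 10 (0.27); the remaining lags stay at or below 0.04.
The dominant spike at lag 5 indicates a seasonal period of 5.

5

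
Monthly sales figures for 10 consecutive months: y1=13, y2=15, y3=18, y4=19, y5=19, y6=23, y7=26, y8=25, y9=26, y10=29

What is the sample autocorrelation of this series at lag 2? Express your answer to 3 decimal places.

0.366

Mean ȳ = (13 + 15 + 18 + 19 + 19 + 23 + 26 + 25 + 26 + 29)/10 = 21.3000
Numerator Σ_{t=1}^{8}(y_t−ȳ)(y_{t+2}−ȳ) = 91.6200
Denominator Σ(y_t−ȳ)² = 250.1000
r_2 = 91.6200 / 250.1000 = 0.366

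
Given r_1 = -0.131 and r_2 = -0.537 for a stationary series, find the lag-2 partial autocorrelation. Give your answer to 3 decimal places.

-0.564

φ_{22} = (r_2 − r_1²) / (1 − r_1²)
r_1² = (-0.131)² = 0.017161
Numerator = -0.537 − 0.0172 = -0.5542; denominator = 1 − 0.0172 = 0.9828
φ_{22} = -0.5542 / 0.9828 = -0.564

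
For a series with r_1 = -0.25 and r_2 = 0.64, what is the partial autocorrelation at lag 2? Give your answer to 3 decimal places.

φ_{22} = (r_2 − r_1²) / (1 − r_1²)
r_1² = (-0.25)² = 0.0625
Numerator = 0.64 − 0.0625 = 0.5775; denominator = 1 − 0.0625 = 0.9375
φ_{22} = 0.5775 / 0.9375 = 0.616

0.616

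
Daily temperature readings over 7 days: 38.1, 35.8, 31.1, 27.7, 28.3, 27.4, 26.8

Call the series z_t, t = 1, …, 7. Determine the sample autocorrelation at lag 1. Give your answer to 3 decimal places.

Mean z̄ = (38.1 + 35.8 + 31.1 + 27.7 + 28.3 + 27.4 + 26.8)/7 = 30.7429
Deviations from mean: 7.3571, 5.0571, 0.3571, -3.0429, -2.4429, -3.3429, -3.9429
Σ(z_t−z̄)(z_{t+1}−z̄) = (37.2061) + (1.8061) + (-1.0867) + (7.4333) + (8.1661) + (13.1804) = 66.7053
Denominator Σ(z_t−z̄)² = 121.7771
r_1 = 66.7053 / 121.7771 = 0.548

0.548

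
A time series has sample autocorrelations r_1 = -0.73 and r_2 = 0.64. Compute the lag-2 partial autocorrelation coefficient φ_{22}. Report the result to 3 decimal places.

0.229

φ_{22} = (r_2 − r_1²) / (1 − r_1²)
r_1² = (-0.73)² = 0.5329
Numerator = 0.64 − 0.5329 = 0.1071; denominator = 1 − 0.5329 = 0.4671
φ_{22} = 0.1071 / 0.4671 = 0.229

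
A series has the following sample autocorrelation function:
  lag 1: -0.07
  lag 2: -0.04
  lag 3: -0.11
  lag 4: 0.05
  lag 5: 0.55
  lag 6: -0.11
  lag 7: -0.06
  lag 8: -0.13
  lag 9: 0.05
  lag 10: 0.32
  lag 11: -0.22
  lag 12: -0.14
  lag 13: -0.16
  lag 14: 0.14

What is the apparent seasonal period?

5

The largest autocorrelation is r_5 = 0.55, with a weaker echo at lag 10 (0.32); the remaining lags stay at or below 0.14.
The dominant spike at lag 5 indicates a seasonal period of 5.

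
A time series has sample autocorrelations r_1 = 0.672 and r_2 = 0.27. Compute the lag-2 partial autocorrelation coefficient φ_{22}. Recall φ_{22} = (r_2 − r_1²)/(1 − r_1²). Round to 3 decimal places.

φ_{22} = (r_2 − r_1²) / (1 − r_1²)
r_1² = (0.672)² = 0.451584
Numerator = 0.27 − 0.4516 = -0.1816; denominator = 1 − 0.4516 = 0.5484
φ_{22} = -0.1816 / 0.5484 = -0.331

-0.331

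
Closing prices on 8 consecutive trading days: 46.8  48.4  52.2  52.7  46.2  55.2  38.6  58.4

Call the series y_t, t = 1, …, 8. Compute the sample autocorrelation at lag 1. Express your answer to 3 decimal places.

Mean ȳ = (46.8 + 48.4 + 52.2 + 52.7 + 46.2 + 55.2 + 38.6 + 58.4)/8 = 49.8125
Σ(y_t−ȳ)(y_{t+1}−ȳ) = (4.2552) + (-3.3723) + (6.8939) + (-10.4311) + (-19.4623) + (-60.4073) + (-96.2873) = -178.8114
Denominator Σ(y_t−ȳ)² = 266.6488
r_1 = -178.8114 / 266.6488 = -0.671

-0.671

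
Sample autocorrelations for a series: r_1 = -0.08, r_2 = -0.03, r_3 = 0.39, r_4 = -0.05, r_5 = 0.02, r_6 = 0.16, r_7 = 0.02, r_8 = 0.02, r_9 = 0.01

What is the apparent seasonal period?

3

The largest autocorrelation is r_3 = 0.39, with a weaker echo at lag 6 (0.16); the remaining lags stay at or below 0.02.
The dominant spike at lag 3 indicates a seasonal period of 3.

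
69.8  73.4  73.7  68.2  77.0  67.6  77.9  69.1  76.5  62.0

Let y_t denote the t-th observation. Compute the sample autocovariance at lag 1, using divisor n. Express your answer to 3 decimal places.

Mean ȳ = (69.8 + 73.4 + 73.7 + 68.2 + 77.0 + 67.6 + 77.9 + 69.1 + 76.5 + 62.0)/10 = 71.5200
Σ_{t=1}^{9}(y_t−ȳ)(y_{t+1}−ȳ) = -145.9584
γ_1 = -145.9584 / 10 = -14.596

-14.596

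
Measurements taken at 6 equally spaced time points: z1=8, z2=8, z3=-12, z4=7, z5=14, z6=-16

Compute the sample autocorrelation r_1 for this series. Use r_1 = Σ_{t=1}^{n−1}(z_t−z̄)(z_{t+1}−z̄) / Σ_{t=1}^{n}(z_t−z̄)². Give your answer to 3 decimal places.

Mean z̄ = (8 + 8 − 12 + 7 + 14 − 16)/6 = 1.5000
Deviations from mean: 6.5000, 6.5000, -13.5000, 5.5000, 12.5000, -17.5000
Numerator Σ_{t=1}^{5}(z_t−z̄)(z_{t+1}−z̄) = -269.7500
Denominator Σ(z_t−z̄)² = 759.5000
r_1 = -269.7500 / 759.5000 = -0.355

-0.355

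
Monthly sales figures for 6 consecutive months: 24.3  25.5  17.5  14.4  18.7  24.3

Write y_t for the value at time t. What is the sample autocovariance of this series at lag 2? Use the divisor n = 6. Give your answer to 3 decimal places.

Mean ȳ = (24.3 + 25.5 + 17.5 + 14.4 + 18.7 + 24.3)/6 = 20.7833
Σ_{t=1}^{4}(y_t−ȳ)(y_{t+2}−ȳ) = -57.2622
γ_2 = -57.2622 / 6 = -9.544

-9.544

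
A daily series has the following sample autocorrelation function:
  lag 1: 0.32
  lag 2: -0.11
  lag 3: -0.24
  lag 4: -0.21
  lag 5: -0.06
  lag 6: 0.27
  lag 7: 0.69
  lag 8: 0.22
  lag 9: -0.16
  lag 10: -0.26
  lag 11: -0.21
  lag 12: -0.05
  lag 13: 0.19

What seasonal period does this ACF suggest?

The largest autocorrelation is r_7 = 0.69; the remaining lags stay at or below 0.32.
The dominant spike at lag 7 indicates a seasonal period of 7.

7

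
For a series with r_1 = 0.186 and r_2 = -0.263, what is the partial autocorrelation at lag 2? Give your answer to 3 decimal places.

φ_{22} = (r_2 − r_1²) / (1 − r_1²)
r_1² = (0.186)² = 0.034596
Numerator = -0.263 − 0.0346 = -0.2976; denominator = 1 − 0.0346 = 0.9654
φ_{22} = -0.2976 / 0.9654 = -0.308

-0.308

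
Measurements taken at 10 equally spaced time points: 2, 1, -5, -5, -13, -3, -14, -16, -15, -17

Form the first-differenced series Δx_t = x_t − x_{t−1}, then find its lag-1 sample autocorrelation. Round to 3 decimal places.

-0.702

First differences Δx: -1, -6, 0, -8, 10, -11, -2, 1, -2
Mean of differences = -2.1111
Numerator Σ(Δx_t−Δx̄)(Δx_{t+1}−Δx̄) = -204.2346
Denominator Σ(Δx_t−Δx̄)² = 290.8889
r_1(Δx) = -204.2346 / 290.8889 = -0.702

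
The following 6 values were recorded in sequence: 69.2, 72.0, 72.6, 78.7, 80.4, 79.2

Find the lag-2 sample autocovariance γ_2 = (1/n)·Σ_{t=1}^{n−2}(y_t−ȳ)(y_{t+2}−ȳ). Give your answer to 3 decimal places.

Mean ȳ = (69.2 + 72.0 + 72.6 + 78.7 + 80.4 + 79.2)/6 = 75.3500
Σ_{t=1}^{4}(y_t−ȳ)(y_{t+2}−ȳ) = 4.7000
γ_2 = 4.7000 / 6 = 0.783

0.783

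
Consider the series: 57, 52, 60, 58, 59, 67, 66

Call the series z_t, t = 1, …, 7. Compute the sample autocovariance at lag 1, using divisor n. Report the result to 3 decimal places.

Mean z̄ = (57 + 52 + 60 + 58 + 59 + 67 + 66)/7 = 59.8571
Deviations: -2.8571, -7.8571, 0.1429, -1.8571, -0.8571, 7.1429, 6.1429
Σ_{t=1}^{6}(z_t−z̄)(z_{t+1}−z̄) = 60.4082
γ_1 = 60.4082 / 7 = 8.630

8.630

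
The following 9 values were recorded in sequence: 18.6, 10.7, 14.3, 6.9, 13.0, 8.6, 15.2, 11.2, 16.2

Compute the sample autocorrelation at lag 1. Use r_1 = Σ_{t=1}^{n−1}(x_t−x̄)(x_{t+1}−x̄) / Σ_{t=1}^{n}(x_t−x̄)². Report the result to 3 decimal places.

Mean x̄ = (18.6 + 10.7 + 14.3 + 6.9 + 13.0 + 8.6 + 15.2 + 11.2 + 16.2)/9 = 12.7444
Numerator Σ_{t=1}^{8}(x_t−x̄)(x_{t+1}−x̄) = -46.1020
Denominator Σ(x_t−x̄)² = 112.6422
r_1 = -46.1020 / 112.6422 = -0.409

-0.409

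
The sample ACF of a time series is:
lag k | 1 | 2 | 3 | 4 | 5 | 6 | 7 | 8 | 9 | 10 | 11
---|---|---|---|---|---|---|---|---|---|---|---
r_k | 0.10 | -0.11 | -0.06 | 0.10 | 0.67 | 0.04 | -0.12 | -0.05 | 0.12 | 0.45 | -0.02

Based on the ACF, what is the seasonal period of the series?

The largest autocorrelation is r_5 = 0.67, with a weaker echo at lag 10 (0.45); the remaining lags stay at or below 0.12.
The dominant spike at lag 5 indicates a seasonal period of 5.

5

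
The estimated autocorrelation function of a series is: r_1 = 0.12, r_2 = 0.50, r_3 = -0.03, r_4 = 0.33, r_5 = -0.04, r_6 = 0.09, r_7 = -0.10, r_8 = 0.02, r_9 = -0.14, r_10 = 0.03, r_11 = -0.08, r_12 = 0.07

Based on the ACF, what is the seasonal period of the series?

2

The largest autocorrelation is r_2 = 0.50, with a weaker echo at lag 4 (0.33); the remaining lags stay at or below 0.12.
The dominant spike at lag 2 indicates a seasonal period of 2.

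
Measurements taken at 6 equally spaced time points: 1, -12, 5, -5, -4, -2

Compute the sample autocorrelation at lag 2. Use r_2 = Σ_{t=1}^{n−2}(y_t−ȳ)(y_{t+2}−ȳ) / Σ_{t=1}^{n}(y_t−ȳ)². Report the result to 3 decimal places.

0.233

Mean ȳ = (1 − 12 + 5 − 5 − 4 − 2)/6 = -2.8333
Deviations from mean: 3.8333, -9.1667, 7.8333, -2.1667, -1.1667, 0.8333
Σ(y_t−ȳ)(y_{t+2}−ȳ) = (30.0278) + (19.8611) + (-9.1389) + (-1.8056) = 38.9444
Denominator Σ(y_t−ȳ)² = 166.8333
r_2 = 38.9444 / 166.8333 = 0.233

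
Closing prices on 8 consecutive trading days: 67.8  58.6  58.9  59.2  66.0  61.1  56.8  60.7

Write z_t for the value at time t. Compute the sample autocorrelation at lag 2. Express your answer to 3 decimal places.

Mean z̄ = (67.8 + 58.6 + 58.9 + 59.2 + 66.0 + 61.1 + 56.8 + 60.7)/8 = 61.1375
Numerator Σ_{t=1}^{6}(z_t−z̄)(z_{t+2}−z̄) = -41.8728
Denominator Σ(z_t−z̄)² = 102.2388
r_2 = -41.8728 / 102.2388 = -0.410

-0.410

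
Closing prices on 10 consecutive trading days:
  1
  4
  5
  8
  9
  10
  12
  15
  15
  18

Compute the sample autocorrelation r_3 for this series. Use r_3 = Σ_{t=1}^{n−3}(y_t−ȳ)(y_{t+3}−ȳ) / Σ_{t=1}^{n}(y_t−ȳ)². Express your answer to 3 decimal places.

0.115

Mean ȳ = (1 + 4 + 5 + 8 + 9 + 10 + 12 + 15 + 15 + 18)/10 = 9.7000
Numerator Σ_{t=1}^{7}(y_t−ȳ)(y_{t+3}−ȳ) = 30.4300
Denominator Σ(y_t−ȳ)² = 264.1000
r_3 = 30.4300 / 264.1000 = 0.115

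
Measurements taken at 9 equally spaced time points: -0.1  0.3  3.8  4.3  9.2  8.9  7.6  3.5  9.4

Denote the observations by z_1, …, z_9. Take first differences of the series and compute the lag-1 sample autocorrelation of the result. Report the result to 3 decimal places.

First differences Δz: 0.4, 3.5, 0.5, 4.9, -0.3, -1.3, -4.1, 5.9
Mean of differences = 1.1875
Numerator Σ(Δz_t−Δz̄)(Δz_{t+1}−Δz̄) = -19.5502
Denominator Σ(Δz_t−Δz̄)² = 78.7888
r_1(Δz) = -19.5502 / 78.7888 = -0.248

-0.248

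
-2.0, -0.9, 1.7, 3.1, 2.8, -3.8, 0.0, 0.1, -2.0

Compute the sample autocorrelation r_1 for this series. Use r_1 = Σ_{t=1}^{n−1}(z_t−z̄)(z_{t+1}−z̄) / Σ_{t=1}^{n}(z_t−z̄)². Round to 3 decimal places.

Mean z̄ = (-2.0 − 0.9 + 1.7 + 3.1 + 2.8 − 3.8 + 0.0 + 0.1 − 2.0)/9 = -0.1111
Numerator Σ_{t=1}^{8}(z_t−z̄)(z_{t+1}−z̄) = 3.7010
Denominator Σ(z_t−z̄)² = 43.4889
r_1 = 3.7010 / 43.4889 = 0.085

0.085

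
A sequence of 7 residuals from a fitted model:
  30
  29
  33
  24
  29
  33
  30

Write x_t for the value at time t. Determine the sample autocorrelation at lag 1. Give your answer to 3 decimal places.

Mean x̄ = (30 + 29 + 33 + 24 + 29 + 33 + 30)/7 = 29.7143
Deviations from mean: 0.2857, -0.7143, 3.2857, -5.7143, -0.7143, 3.2857, 0.2857
Numerator Σ_{t=1}^{6}(x_t−x̄)(x_{t+1}−x̄) = -18.6531
Denominator Σ(x_t−x̄)² = 55.4286
r_1 = -18.6531 / 55.4286 = -0.337

-0.337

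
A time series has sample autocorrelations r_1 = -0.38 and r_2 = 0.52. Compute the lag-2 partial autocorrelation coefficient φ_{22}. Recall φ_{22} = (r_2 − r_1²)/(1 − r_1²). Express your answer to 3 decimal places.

φ_{22} = (r_2 − r_1²) / (1 − r_1²)
r_1² = (-0.38)² = 0.1444
Numerator = 0.52 − 0.1444 = 0.3756; denominator = 1 − 0.1444 = 0.8556
φ_{22} = 0.3756 / 0.8556 = 0.439

0.439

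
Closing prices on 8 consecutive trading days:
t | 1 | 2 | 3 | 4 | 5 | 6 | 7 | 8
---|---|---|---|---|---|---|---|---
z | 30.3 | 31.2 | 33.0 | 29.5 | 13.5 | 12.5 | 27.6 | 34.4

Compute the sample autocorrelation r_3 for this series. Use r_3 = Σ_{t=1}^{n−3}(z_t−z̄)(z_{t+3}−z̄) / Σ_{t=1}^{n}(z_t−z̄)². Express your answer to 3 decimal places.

-0.465

Mean z̄ = (30.3 + 31.2 + 33.0 + 29.5 + 13.5 + 12.5 + 27.6 + 34.4)/8 = 26.5000
Deviations from mean: 3.8000, 4.7000, 6.5000, 3.0000, -13.0000, -14.0000, 1.1000, 7.9000
Σ(z_t−z̄)(z_{t+3}−z̄) = (11.4000) + (-61.1000) + (-91.0000) + (3.3000) + (-102.7000) = -240.1000
Denominator Σ(z_t−z̄)² = 516.4000
r_3 = -240.1000 / 516.4000 = -0.465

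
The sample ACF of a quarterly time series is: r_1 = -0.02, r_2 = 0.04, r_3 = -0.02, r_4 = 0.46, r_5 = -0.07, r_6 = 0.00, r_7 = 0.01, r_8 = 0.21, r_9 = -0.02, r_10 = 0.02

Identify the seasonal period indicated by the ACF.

4

The largest autocorrelation is r_4 = 0.46, with a weaker echo at lag 8 (0.21); the remaining lags stay at or below 0.04.
The dominant spike at lag 4 indicates a seasonal period of 4.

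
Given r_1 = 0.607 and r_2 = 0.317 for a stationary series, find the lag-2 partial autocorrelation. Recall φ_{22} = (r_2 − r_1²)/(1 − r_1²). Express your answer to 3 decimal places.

-0.081

φ_{22} = (r_2 − r_1²) / (1 − r_1²)
r_1² = (0.607)² = 0.368449
Numerator = 0.317 − 0.3684 = -0.0514; denominator = 1 − 0.3684 = 0.6316
φ_{22} = -0.0514 / 0.6316 = -0.081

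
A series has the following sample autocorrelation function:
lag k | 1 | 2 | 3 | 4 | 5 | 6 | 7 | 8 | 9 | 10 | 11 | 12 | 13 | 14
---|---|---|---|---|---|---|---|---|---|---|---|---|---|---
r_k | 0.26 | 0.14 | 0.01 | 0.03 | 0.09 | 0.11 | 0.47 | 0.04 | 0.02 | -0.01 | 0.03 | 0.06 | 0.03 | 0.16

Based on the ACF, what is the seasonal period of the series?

The largest autocorrelation is r_7 = 0.47; the remaining lags stay at or below 0.26. The elevated value at lag 1 (0.26), dropping to 0.14 at lag 2, reflects decaying short-term dependence rather than seasonality.
The dominant spike at lag 7 indicates a seasonal period of 7.

7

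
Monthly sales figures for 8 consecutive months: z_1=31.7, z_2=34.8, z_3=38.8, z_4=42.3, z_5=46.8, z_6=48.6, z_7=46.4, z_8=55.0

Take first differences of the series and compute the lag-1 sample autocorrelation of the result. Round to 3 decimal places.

First differences Δz: 3.1, 4.0, 3.5, 4.5, 1.8, -2.2, 8.6
Mean of differences = 3.3286
Numerator Σ(Δz_t−Δz̄)(Δz_{t+1}−Δz̄) = -22.3208
Denominator Σ(Δz_t−Δz̄)² = 62.5943
r_1(Δz) = -22.3208 / 62.5943 = -0.357

-0.357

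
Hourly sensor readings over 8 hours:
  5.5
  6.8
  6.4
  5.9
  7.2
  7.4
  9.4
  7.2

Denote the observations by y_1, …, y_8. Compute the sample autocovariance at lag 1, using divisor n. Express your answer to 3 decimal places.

0.301

Mean ȳ = (5.5 + 6.8 + 6.4 + 5.9 + 7.2 + 7.4 + 9.4 + 7.2)/8 = 6.9750
Deviations: -1.4750, -0.1750, -0.5750, -1.0750, 0.2250, 0.4250, 2.4250, 0.2250
Σ_{t=1}^{7}(y_t−ȳ)(y_{t+1}−ȳ) = 2.4069
γ_1 = 2.4069 / 8 = 0.301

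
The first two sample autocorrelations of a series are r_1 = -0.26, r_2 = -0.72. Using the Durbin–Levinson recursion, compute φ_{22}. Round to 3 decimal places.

-0.845

φ_{22} = (r_2 − r_1²) / (1 − r_1²)
r_1² = (-0.26)² = 0.0676
Numerator = -0.72 − 0.0676 = -0.7876; denominator = 1 − 0.0676 = 0.9324
φ_{22} = -0.7876 / 0.9324 = -0.845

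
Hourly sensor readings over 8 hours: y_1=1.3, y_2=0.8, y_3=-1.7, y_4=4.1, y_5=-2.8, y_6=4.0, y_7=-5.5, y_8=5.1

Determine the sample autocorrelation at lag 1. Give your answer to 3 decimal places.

Mean ȳ = (1.3 + 0.8 − 1.7 + 4.1 − 2.8 + 4.0 − 5.5 + 5.1)/8 = 0.6625
Deviations from mean: 0.6375, 0.1375, -2.3625, 3.4375, -3.4625, 3.3375, -6.1625, 4.4375
Σ(y_t−ȳ)(y_{t+1}−ȳ) = (0.0877) + (-0.3248) + (-8.1211) + (-11.9023) + (-11.5561) + (-20.5673) + (-27.3461) = -79.7302
Denominator Σ(y_t−ȳ)² = 98.6188
r_1 = -79.7302 / 98.6188 = -0.808

-0.808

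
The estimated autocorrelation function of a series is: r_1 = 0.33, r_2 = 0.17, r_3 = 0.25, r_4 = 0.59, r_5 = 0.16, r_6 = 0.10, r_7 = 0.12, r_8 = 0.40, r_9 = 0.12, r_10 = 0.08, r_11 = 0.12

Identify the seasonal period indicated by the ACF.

4

The largest autocorrelation is r_4 = 0.59, with a weaker echo at lag 8 (0.40); the remaining lags stay at or below 0.33. The elevated value at lag 1 (0.33), dropping to 0.17 at lag 2, reflects decaying short-term dependence rather than seasonality.
The dominant spike at lag 4 indicates a seasonal period of 4.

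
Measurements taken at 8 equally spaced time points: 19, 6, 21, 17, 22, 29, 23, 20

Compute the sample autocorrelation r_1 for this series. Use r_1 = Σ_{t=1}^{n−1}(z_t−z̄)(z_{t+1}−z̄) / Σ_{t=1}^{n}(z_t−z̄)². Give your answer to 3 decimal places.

Mean z̄ = (19 + 6 + 21 + 17 + 22 + 29 + 23 + 20)/8 = 19.6250
Deviations from mean: -0.6250, -13.6250, 1.3750, -2.6250, 2.3750, 9.3750, 3.3750, 0.3750
Σ(z_t−z̄)(z_{t+1}−z̄) = (8.5156) + (-18.7344) + (-3.6094) + (-6.2344) + (22.2656) + (31.6406) + (1.2656) = 35.1094
Denominator Σ(z_t−z̄)² = 299.8750
r_1 = 35.1094 / 299.8750 = 0.117

0.117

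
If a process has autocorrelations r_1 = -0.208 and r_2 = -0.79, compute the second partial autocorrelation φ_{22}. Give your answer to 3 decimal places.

-0.871

φ_{22} = (r_2 − r_1²) / (1 − r_1²)
r_1² = (-0.208)² = 0.043264
Numerator = -0.79 − 0.0433 = -0.8333; denominator = 1 − 0.0433 = 0.9567
φ_{22} = -0.8333 / 0.9567 = -0.871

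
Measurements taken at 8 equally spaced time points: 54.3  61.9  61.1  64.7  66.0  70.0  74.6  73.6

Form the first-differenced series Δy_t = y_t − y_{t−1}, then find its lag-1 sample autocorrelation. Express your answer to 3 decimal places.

-0.481

First differences Δy: 7.6, -0.8, 3.6, 1.3, 4.0, 4.6, -1.0
Mean of differences = 2.7571
Numerator Σ(Δy_t−Δȳ)(Δy_{t+1}−Δȳ) = -27.8976
Denominator Σ(Δy_t−Δȳ)² = 57.9971
r_1(Δy) = -27.8976 / 57.9971 = -0.481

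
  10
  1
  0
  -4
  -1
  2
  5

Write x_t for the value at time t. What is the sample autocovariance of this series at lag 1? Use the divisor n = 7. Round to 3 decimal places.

3.181

Mean x̄ = (10 + 1 + 0 − 4 − 1 + 2 + 5)/7 = 1.8571
Σ_{t=1}^{6}(x_t−x̄)(x_{t+1}−x̄) = 22.2653
γ_1 = 22.2653 / 7 = 3.181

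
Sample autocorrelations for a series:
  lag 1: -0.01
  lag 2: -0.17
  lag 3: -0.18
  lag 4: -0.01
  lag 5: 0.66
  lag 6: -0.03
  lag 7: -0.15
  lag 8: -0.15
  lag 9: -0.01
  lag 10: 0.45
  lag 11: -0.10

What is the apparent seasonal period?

The largest autocorrelation is r_5 = 0.66, with a weaker echo at lag 10 (0.45); the remaining lags stay at or below -0.01.
The dominant spike at lag 5 indicates a seasonal period of 5.

5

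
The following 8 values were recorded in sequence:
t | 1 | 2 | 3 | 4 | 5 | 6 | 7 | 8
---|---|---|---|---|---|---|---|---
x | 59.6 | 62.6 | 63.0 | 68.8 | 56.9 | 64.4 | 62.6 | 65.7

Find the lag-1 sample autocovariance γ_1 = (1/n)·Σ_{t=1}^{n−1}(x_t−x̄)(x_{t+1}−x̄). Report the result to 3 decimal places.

Mean x̄ = (59.6 + 62.6 + 63.0 + 68.8 + 56.9 + 64.4 + 62.6 + 65.7)/8 = 62.9500
Deviations: -3.3500, -0.3500, 0.0500, 5.8500, -6.0500, 1.4500, -0.3500, 2.7500
Σ_{t=1}^{7}(x_t−x̄)(x_{t+1}−x̄) = -44.1875
γ_1 = -44.1875 / 8 = -5.523

-5.523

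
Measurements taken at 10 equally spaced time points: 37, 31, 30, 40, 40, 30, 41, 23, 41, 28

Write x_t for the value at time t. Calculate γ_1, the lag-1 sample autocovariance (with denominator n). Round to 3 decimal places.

Mean x̄ = (37 + 31 + 30 + 40 + 40 + 30 + 41 + 23 + 41 + 28)/10 = 34.1000
Σ_{t=1}^{9}(x_t−x̄)(x_{t+1}−x̄) = -233.4100
γ_1 = -233.4100 / 10 = -23.341

-23.341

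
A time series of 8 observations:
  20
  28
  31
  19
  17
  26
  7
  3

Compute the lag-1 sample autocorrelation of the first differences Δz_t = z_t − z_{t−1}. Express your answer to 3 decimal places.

First differences Δz: 8, 3, -12, -2, 9, -19, -4
Mean of differences = -2.4286
Numerator Σ(Δz_t−Δz̄)(Δz_{t+1}−Δz̄) = -157.8980
Denominator Σ(Δz_t−Δz̄)² = 637.7143
r_1(Δz) = -157.8980 / 637.7143 = -0.248

-0.248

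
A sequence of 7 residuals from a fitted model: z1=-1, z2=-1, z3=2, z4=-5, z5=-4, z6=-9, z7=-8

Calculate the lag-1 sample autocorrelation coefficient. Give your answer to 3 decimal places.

Mean z̄ = (-1 − 1 + 2 − 5 − 4 − 9 − 8)/7 = -3.7143
Deviations from mean: 2.7143, 2.7143, 5.7143, -1.2857, -0.2857, -5.2857, -4.2857
Numerator Σ_{t=1}^{6}(z_t−z̄)(z_{t+1}−z̄) = 40.0612
Denominator Σ(z_t−z̄)² = 95.4286
r_1 = 40.0612 / 95.4286 = 0.420

0.420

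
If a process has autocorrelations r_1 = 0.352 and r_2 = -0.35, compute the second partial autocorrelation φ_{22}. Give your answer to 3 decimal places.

φ_{22} = (r_2 − r_1²) / (1 − r_1²)
r_1² = (0.352)² = 0.123904
Numerator = -0.35 − 0.1239 = -0.4739; denominator = 1 − 0.1239 = 0.8761
φ_{22} = -0.4739 / 0.8761 = -0.541

-0.541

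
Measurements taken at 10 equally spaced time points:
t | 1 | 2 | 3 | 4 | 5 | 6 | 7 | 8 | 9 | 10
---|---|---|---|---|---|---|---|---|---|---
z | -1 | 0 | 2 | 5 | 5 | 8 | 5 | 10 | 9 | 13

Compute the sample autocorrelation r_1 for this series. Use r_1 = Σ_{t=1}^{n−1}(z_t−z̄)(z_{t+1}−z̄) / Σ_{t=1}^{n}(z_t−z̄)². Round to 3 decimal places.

0.522

Mean z̄ = (-1 + 0 + 2 + 5 + 5 + 8 + 5 + 10 + 9 + 13)/10 = 5.6000
Numerator Σ_{t=1}^{9}(z_t−z̄)(z_{t+1}−z̄) = 94.2400
Denominator Σ(z_t−z̄)² = 180.4000
r_1 = 94.2400 / 180.4000 = 0.522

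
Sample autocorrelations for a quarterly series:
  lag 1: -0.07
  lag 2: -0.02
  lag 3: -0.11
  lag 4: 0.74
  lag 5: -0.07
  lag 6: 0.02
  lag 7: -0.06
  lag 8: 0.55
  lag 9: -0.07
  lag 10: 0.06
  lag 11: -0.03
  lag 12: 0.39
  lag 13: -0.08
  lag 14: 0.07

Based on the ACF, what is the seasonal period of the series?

4

The largest autocorrelation is r_4 = 0.74, with weaker echoes at lags 8 (0.55) and 12 (0.39); the remaining lags stay at or below 0.07.
The dominant spike at lag 4 indicates a seasonal period of 4.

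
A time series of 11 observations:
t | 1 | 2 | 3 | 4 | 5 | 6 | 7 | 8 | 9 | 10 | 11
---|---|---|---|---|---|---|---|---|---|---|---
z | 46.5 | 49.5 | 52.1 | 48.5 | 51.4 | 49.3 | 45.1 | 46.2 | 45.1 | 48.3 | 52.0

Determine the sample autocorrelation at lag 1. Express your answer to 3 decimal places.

0.249

Mean z̄ = (46.5 + 49.5 + 52.1 + 48.5 + 51.4 + 49.3 + 45.1 + 46.2 + 45.1 + 48.3 + 52.0)/11 = 48.5455
Numerator Σ_{t=1}^{10}(z_t−z̄)(z_{t+1}−z̄) = 16.8634
Denominator Σ(z_t−z̄)² = 67.6873
r_1 = 16.8634 / 67.6873 = 0.249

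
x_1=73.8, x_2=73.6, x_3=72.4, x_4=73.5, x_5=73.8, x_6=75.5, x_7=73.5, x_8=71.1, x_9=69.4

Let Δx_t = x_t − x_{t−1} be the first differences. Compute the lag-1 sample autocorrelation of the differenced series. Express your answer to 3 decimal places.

0.224

First differences Δx: -0.2, -1.2, 1.1, 0.3, 1.7, -2.0, -2.4, -1.7
Mean of differences = -0.5500
Numerator Σ(Δx_t−Δx̄)(Δx_{t+1}−Δx̄) = 3.5625
Denominator Σ(Δx_t−Δx̄)² = 15.9000
r_1(Δx) = 3.5625 / 15.9000 = 0.224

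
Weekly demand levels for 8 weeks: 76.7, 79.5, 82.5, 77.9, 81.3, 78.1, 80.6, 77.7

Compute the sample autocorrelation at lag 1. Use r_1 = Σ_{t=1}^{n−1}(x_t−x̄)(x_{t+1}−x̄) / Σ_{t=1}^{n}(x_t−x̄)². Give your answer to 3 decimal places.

Mean x̄ = (76.7 + 79.5 + 82.5 + 77.9 + 81.3 + 78.1 + 80.6 + 77.7)/8 = 79.2875
Deviations from mean: -2.5875, 0.2125, 3.2125, -1.3875, 2.0125, -1.1875, 1.3125, -1.5875
Numerator Σ_{t=1}^{7}(x_t−x̄)(x_{t+1}−x̄) = -13.1489
Denominator Σ(x_t−x̄)² = 28.6888
r_1 = -13.1489 / 28.6888 = -0.458

-0.458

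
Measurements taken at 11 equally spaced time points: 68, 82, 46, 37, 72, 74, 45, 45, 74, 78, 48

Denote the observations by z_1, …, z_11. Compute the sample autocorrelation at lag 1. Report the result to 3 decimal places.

Mean z̄ = (68 + 82 + 46 + 37 + 72 + 74 + 45 + 45 + 74 + 78 + 48)/11 = 60.8182
Numerator Σ_{t=1}^{10}(z_t−z̄)(z_{t+1}−z̄) = -88.3058
Denominator Σ(z_t−z̄)² = 2719.6364
r_1 = -88.3058 / 2719.6364 = -0.032

-0.032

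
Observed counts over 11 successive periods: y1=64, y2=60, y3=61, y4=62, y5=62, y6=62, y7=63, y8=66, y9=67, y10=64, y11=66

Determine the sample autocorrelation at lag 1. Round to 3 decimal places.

0.512

Mean ȳ = (64 + 60 + 61 + 62 + 62 + 62 + 63 + 66 + 67 + 64 + 66)/11 = 63.3636
Numerator Σ_{t=1}^{10}(y_t−ȳ)(y_{t+1}−ȳ) = 25.8678
Denominator Σ(y_t−ȳ)² = 50.5455
r_1 = 25.8678 / 50.5455 = 0.512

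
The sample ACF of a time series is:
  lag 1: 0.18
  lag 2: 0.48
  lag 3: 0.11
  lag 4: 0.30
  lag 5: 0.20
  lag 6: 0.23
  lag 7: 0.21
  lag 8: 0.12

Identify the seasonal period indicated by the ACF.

The largest autocorrelation is r_2 = 0.48, with weaker echoes at lags 4 (0.30) and 6 (0.23); the remaining lags stay at or below 0.21.
The dominant spike at lag 2 indicates a seasonal period of 2.

2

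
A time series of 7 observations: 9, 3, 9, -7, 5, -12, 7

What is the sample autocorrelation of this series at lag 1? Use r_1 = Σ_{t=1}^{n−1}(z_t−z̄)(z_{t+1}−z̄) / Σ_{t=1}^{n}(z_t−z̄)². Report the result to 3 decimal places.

-0.459

Mean z̄ = (9 + 3 + 9 − 7 + 5 − 12 + 7)/7 = 2.0000
Deviations from mean: 7.0000, 1.0000, 7.0000, -9.0000, 3.0000, -14.0000, 5.0000
Numerator Σ_{t=1}^{6}(z_t−z̄)(z_{t+1}−z̄) = -188.0000
Denominator Σ(z_t−z̄)² = 410.0000
r_1 = -188.0000 / 410.0000 = -0.459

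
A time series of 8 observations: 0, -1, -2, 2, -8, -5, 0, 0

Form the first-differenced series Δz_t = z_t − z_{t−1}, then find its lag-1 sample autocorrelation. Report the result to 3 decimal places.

-0.382

First differences Δz: -1, -1, 4, -10, 3, 5, 0
Mean of differences = 0.0000
Numerator Σ(Δz_t−Δz̄)(Δz_{t+1}−Δz̄) = -58.0000
Denominator Σ(Δz_t−Δz̄)² = 152.0000
r_1(Δz) = -58.0000 / 152.0000 = -0.382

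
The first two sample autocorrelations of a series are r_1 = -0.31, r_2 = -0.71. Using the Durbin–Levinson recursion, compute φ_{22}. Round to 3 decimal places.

φ_{22} = (r_2 − r_1²) / (1 − r_1²)
r_1² = (-0.31)² = 0.0961
Numerator = -0.71 − 0.0961 = -0.8061; denominator = 1 − 0.0961 = 0.9039
φ_{22} = -0.8061 / 0.9039 = -0.892

-0.892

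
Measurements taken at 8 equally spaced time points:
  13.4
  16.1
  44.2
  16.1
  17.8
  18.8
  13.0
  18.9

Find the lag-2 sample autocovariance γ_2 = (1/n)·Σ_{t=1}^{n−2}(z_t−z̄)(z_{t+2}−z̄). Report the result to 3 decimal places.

Mean z̄ = (13.4 + 16.1 + 44.2 + 16.1 + 17.8 + 18.8 + 13.0 + 18.9)/8 = 19.7875
Σ_{t=1}^{6}(z_t−z̄)(z_{t+2}−z̄) = -172.8491
γ_2 = -172.8491 / 8 = -21.606

-21.606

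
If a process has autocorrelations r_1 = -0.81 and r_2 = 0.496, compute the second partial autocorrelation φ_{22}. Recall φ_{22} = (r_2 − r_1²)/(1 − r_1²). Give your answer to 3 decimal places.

φ_{22} = (r_2 − r_1²) / (1 − r_1²)
r_1² = (-0.81)² = 0.6561
Numerator = 0.496 − 0.6561 = -0.1601; denominator = 1 − 0.6561 = 0.3439
φ_{22} = -0.1601 / 0.3439 = -0.466

-0.466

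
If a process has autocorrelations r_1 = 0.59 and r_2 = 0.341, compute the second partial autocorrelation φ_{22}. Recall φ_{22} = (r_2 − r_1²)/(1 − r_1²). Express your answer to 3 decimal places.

-0.011

φ_{22} = (r_2 − r_1²) / (1 − r_1²)
r_1² = (0.59)² = 0.3481
Numerator = 0.341 − 0.3481 = -0.0071; denominator = 1 − 0.3481 = 0.6519
φ_{22} = -0.0071 / 0.6519 = -0.011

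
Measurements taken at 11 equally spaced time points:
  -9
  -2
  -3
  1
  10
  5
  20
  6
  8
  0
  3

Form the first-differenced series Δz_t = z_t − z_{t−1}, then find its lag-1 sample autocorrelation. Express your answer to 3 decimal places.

-0.575

First differences Δz: 7, -1, 4, 9, -5, 15, -14, 2, -8, 3
Mean of differences = 1.2000
Numerator Σ(Δz_t−Δz̄)(Δz_{t+1}−Δz̄) = -376.8400
Denominator Σ(Δz_t−Δz̄)² = 655.6000
r_1(Δz) = -376.8400 / 655.6000 = -0.575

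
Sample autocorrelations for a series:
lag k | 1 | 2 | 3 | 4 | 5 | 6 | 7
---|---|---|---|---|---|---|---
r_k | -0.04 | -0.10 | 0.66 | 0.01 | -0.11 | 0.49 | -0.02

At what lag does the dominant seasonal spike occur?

3

The largest autocorrelation is r_3 = 0.66, with a weaker echo at lag 6 (0.49); the remaining lags stay at or below 0.01.
The dominant spike at lag 3 indicates a seasonal period of 3.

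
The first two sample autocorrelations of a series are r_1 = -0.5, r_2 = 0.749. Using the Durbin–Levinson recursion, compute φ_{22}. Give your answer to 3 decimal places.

0.665

φ_{22} = (r_2 − r_1²) / (1 − r_1²)
r_1² = (-0.5)² = 0.25
Numerator = 0.749 − 0.2500 = 0.4990; denominator = 1 − 0.2500 = 0.7500
φ_{22} = 0.4990 / 0.7500 = 0.665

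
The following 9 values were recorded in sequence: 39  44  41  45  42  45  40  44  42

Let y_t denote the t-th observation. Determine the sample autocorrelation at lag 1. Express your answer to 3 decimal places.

Mean ȳ = (39 + 44 + 41 + 45 + 42 + 45 + 40 + 44 + 42)/9 = 42.4444
Numerator Σ_{t=1}^{8}(y_t−ȳ)(y_{t+1}−ȳ) = -24.3086
Denominator Σ(y_t−ȳ)² = 38.2222
r_1 = -24.3086 / 38.2222 = -0.636

-0.636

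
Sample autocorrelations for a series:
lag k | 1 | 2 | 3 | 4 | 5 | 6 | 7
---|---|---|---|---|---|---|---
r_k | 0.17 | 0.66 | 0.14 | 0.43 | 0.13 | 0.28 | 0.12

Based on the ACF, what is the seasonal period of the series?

The largest autocorrelation is r_2 = 0.66, with weaker echoes at lags 4 (0.43) and 6 (0.28); the remaining lags stay at or below 0.17.
The dominant spike at lag 2 indicates a seasonal period of 2.

2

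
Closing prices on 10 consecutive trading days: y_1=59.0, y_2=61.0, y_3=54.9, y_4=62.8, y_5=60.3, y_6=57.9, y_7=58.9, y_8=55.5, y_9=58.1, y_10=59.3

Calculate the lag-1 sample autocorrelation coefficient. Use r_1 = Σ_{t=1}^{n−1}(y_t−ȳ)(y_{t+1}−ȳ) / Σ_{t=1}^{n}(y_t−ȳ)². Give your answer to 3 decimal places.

-0.346

Mean ȳ = (59.0 + 61.0 + 54.9 + 62.8 + 60.3 + 57.9 + 58.9 + 55.5 + 58.1 + 59.3)/10 = 58.7700
Numerator Σ_{t=1}^{9}(y_t−ȳ)(y_{t+1}−ȳ) = -17.5809
Denominator Σ(y_t−ȳ)² = 50.7810
r_1 = -17.5809 / 50.7810 = -0.346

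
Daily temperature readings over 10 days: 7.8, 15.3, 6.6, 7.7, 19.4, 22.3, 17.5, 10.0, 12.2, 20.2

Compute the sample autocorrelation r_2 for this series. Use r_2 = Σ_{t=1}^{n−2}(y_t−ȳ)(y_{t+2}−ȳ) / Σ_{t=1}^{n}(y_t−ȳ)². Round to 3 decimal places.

-0.331

Mean ȳ = (7.8 + 15.3 + 6.6 + 7.7 + 19.4 + 22.3 + 17.5 + 10.0 + 12.2 + 20.2)/10 = 13.9000
Numerator Σ_{t=1}^{8}(y_t−ȳ)(y_{t+2}−ȳ) = -100.0300
Denominator Σ(y_t−ȳ)² = 302.4600
r_2 = -100.0300 / 302.4600 = -0.331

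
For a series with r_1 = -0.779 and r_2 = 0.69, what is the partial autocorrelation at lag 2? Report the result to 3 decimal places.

φ_{22} = (r_2 − r_1²) / (1 − r_1²)
r_1² = (-0.779)² = 0.606841
Numerator = 0.69 − 0.6068 = 0.0832; denominator = 1 − 0.6068 = 0.3932
φ_{22} = 0.0832 / 0.3932 = 0.212

0.212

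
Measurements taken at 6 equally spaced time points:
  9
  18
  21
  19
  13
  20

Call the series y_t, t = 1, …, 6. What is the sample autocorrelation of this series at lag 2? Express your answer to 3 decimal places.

-0.350

Mean ȳ = (9 + 18 + 21 + 19 + 13 + 20)/6 = 16.6667
Σ(y_t−ȳ)(y_{t+2}−ȳ) = (-33.2222) + (3.1111) + (-15.8889) + (7.7778) = -38.2222
Denominator Σ(y_t−ȳ)² = 109.3333
r_2 = -38.2222 / 109.3333 = -0.350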